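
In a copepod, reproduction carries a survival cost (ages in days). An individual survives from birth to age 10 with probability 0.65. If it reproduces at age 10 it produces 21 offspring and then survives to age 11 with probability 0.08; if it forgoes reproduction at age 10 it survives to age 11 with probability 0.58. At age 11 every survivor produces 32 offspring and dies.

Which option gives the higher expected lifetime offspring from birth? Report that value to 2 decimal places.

breed at age 10: R₀ = 0.65 × (21 + 0.08 × 32) = 0.65 × 23.5600 = 15.3140
delay to age 11: R₀ = 0.65 × (0.58 × 32) = 0.65 × 18.5600 = 12.0640
Higher: breed at age 10 (15.3140).

15.31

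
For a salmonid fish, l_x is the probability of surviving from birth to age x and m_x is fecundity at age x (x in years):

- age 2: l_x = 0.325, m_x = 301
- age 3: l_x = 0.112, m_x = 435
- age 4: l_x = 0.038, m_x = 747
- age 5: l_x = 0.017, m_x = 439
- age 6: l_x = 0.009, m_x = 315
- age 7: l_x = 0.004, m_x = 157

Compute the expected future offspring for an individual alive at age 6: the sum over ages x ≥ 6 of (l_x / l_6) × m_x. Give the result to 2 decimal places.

l_6 = 0.009. Conditional survival from age 6 to x is l_x / l_6.
  x=6: (0.009/0.009) × 315 = 315.0000
  x=7: (0.004/0.009) × 157 = 69.7778
Sum = 315.0000 + 69.7778 = 384.7778

384.78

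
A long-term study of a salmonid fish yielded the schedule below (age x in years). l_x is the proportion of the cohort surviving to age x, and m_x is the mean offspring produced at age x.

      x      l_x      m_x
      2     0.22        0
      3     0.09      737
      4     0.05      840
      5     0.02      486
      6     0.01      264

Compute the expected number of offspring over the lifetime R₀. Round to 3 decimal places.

120.690

R₀ = Σ l_x m_x:
  age 2: 0.22 × 0 = 0.0000
  age 3: 0.09 × 737 = 66.3300
  age 4: 0.05 × 840 = 42.0000
  age 5: 0.02 × 486 = 9.7200
  age 6: 0.01 × 264 = 2.6400
R₀ = 0.0000 + 66.3300 + 42.0000 + 9.7200 + 2.6400 = 120.6900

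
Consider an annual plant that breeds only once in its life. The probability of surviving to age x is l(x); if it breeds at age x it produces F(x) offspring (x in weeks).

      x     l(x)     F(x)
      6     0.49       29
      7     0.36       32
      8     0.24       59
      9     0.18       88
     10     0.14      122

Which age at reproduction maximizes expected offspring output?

Expected offspring if breeding at age x = l(x) × F(x):
  age 6: 0.49 × 29 = 14.210
  age 7: 0.36 × 32 = 11.520
  age 8: 0.24 × 59 = 14.160
  age 9: 0.18 × 88 = 15.840
  age 10: 0.14 × 122 = 17.080
Maximum at age 10 (17.080).

10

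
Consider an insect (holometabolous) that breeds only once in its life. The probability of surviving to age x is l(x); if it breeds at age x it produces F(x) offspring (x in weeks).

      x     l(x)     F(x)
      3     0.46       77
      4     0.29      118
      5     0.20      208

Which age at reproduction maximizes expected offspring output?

Expected offspring if breeding at age x = l(x) × F(x):
  age 3: 0.46 × 77 = 35.420
  age 4: 0.29 × 118 = 34.220
  age 5: 0.20 × 208 = 41.600
Maximum at age 5 (41.600).

5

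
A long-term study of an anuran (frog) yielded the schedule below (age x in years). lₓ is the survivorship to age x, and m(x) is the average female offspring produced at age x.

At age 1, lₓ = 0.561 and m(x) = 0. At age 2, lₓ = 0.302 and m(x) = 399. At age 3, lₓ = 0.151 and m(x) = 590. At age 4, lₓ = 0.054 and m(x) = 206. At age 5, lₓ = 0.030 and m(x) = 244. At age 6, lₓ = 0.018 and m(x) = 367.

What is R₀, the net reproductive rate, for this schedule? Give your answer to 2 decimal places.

R₀ = Σ lₓ m(x):
  age 1: 0.561 × 0 = 0.0000
  age 2: 0.302 × 399 = 120.4980
  age 3: 0.151 × 590 = 89.0900
  age 4: 0.054 × 206 = 11.1240
  age 5: 0.030 × 244 = 7.3200
  age 6: 0.018 × 367 = 6.6060
R₀ = 0.0000 + 120.4980 + 89.0900 + 11.1240 + 7.3200 + 6.6060 = 234.6380

234.64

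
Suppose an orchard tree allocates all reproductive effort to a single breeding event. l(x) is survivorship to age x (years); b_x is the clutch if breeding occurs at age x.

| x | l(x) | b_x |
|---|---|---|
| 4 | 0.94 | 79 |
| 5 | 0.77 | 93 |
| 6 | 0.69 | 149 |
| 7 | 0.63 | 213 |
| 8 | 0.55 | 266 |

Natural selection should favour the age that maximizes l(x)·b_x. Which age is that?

8

Expected offspring if breeding at age x = l(x) × b_x:
  age 4: 0.94 × 79 = 74.260
  age 5: 0.77 × 93 = 71.610
  age 6: 0.69 × 149 = 102.810
  age 7: 0.63 × 213 = 134.190
  age 8: 0.55 × 266 = 146.300
Maximum at age 8 (146.300).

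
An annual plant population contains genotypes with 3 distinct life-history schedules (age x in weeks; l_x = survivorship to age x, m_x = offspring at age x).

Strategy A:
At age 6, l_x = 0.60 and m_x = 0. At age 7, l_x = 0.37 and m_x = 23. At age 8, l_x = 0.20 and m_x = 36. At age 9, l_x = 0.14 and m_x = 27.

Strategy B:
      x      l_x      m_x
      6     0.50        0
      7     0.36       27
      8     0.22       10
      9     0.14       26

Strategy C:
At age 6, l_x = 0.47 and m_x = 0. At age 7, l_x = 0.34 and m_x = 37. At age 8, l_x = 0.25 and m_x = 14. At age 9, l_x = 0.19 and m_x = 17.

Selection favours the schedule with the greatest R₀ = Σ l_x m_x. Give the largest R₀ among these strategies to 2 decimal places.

Strategy A: R₀ = 0.60×0 + 0.37×23 + 0.20×36 + 0.14×27 = 19.4900
Strategy B: R₀ = 0.50×0 + 0.36×27 + 0.22×10 + 0.14×26 = 15.5600
Strategy C: R₀ = 0.47×0 + 0.34×37 + 0.25×14 + 0.19×17 = 19.3100
Highest R₀: strategy A with 19.4900.

19.49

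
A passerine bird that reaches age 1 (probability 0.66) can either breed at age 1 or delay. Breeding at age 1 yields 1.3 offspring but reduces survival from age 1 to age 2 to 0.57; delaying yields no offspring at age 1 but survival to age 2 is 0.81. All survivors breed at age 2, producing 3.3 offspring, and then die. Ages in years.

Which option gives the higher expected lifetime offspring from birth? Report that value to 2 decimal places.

2.10

breed at age 1: R₀ = 0.66 × (1.3 + 0.57 × 3.3) = 0.66 × 3.1810 = 2.0995
delay to age 2: R₀ = 0.66 × (0.81 × 3.3) = 0.66 × 2.6730 = 1.7642
Higher: breed at age 1 (2.0995).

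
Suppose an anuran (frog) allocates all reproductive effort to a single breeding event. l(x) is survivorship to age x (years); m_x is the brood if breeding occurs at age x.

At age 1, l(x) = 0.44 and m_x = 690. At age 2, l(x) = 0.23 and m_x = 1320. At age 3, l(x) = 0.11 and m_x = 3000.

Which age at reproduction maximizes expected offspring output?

3

Expected offspring if breeding at age x = l(x) × m_x:
  age 1: 0.44 × 690 = 303.600
  age 2: 0.23 × 1320 = 303.600
  age 3: 0.11 × 3000 = 330.000
Maximum at age 3 (330.000).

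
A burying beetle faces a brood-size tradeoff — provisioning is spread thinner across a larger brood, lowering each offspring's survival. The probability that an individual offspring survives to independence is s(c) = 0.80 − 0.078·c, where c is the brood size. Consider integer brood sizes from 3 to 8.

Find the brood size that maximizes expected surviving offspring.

5

Expected surviving offspring = c × s(c):
  c=3: 3 × 0.566 = 1.698
  c=4: 4 × 0.488 = 1.952
  c=5: 5 × 0.410 = 2.050
  c=6: 6 × 0.332 = 1.992
  c=7: 7 × 0.254 = 1.778
  c=8: 8 × 0.176 = 1.408
Maximum at c = 5 (2.050 surviving offspring).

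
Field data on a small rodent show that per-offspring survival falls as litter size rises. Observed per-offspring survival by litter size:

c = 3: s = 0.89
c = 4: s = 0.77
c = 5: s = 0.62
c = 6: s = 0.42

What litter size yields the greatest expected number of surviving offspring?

5

Expected surviving offspring = c × s(c):
  c=3: 3 × 0.89 = 2.670
  c=4: 4 × 0.77 = 3.080
  c=5: 5 × 0.62 = 3.100
  c=6: 6 × 0.42 = 2.520
Maximum at c = 5 (3.100 surviving offspring).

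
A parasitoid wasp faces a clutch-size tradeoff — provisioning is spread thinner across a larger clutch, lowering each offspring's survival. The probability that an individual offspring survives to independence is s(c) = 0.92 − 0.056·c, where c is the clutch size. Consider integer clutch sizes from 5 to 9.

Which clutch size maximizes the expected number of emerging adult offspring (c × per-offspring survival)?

8

Expected emerging adult offspring = c × s(c):
  c=5: 5 × 0.640 = 3.200
  c=6: 6 × 0.584 = 3.504
  c=7: 7 × 0.528 = 3.696
  c=8: 8 × 0.472 = 3.776
  c=9: 9 × 0.416 = 3.744
Maximum at c = 8 (3.776 emerging adult offspring).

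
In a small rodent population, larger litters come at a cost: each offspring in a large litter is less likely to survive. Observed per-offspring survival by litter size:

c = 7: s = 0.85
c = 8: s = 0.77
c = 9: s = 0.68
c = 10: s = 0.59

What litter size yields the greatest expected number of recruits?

8

Expected recruits = c × s(c):
  c=7: 7 × 0.85 = 5.950
  c=8: 8 × 0.77 = 6.160
  c=9: 9 × 0.68 = 6.120
  c=10: 10 × 0.59 = 5.900
Maximum at c = 8 (6.160 recruits).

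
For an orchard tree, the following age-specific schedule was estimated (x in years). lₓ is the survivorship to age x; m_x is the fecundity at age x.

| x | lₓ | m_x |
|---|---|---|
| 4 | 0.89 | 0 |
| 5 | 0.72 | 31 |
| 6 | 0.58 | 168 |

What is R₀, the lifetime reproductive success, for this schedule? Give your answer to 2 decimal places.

119.76

R₀ = Σ lₓ m_x:
  age 4: 0.89 × 0 = 0.0000
  age 5: 0.72 × 31 = 22.3200
  age 6: 0.58 × 168 = 97.4400
R₀ = 0.0000 + 22.3200 + 97.4400 = 119.7600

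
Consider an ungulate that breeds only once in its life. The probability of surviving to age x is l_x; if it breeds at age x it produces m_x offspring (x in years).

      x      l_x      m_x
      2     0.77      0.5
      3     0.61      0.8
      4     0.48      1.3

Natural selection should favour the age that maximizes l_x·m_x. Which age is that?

4

Expected offspring if breeding at age x = l_x × m_x:
  age 2: 0.77 × 0.5 = 0.385
  age 3: 0.61 × 0.8 = 0.488
  age 4: 0.48 × 1.3 = 0.624
Maximum at age 4 (0.624).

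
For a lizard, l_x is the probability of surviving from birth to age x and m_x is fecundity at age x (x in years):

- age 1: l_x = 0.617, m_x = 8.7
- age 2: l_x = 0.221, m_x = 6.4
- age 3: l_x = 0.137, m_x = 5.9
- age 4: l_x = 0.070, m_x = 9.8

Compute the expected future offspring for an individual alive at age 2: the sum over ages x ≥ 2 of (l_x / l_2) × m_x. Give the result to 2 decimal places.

13.16

l_2 = 0.221. Conditional survival from age 2 to x is l_x / l_2.
  x=2: (0.221/0.221) × 6.4 = 6.4000
  x=3: (0.137/0.221) × 5.9 = 3.6575
  x=4: (0.070/0.221) × 9.8 = 3.1041
Sum = 6.4000 + 3.6575 + 3.1041 = 13.1615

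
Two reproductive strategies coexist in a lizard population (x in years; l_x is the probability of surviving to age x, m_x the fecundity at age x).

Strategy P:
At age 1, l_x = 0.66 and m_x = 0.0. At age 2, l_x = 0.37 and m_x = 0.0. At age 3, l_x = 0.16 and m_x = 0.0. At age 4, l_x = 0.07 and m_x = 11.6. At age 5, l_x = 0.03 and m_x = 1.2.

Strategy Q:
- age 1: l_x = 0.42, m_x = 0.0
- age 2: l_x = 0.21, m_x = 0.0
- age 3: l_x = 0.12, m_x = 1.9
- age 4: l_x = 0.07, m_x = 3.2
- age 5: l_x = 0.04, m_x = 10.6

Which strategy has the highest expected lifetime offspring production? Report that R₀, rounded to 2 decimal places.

0.88

Strategy P: R₀ = 0.66×0.0 + 0.37×0.0 + 0.16×0.0 + 0.07×11.6 + 0.03×1.2 = 0.8480
Strategy Q: R₀ = 0.42×0.0 + 0.21×0.0 + 0.12×1.9 + 0.07×3.2 + 0.04×10.6 = 0.8760
Highest R₀: strategy Q with 0.8760.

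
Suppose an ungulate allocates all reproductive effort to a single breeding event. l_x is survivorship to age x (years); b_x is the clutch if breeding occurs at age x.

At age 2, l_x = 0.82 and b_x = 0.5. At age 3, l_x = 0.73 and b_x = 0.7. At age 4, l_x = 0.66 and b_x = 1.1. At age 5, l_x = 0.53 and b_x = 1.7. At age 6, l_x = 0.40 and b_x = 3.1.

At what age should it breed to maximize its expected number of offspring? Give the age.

Expected offspring if breeding at age x = l_x × b_x:
  age 2: 0.82 × 0.5 = 0.410
  age 3: 0.73 × 0.7 = 0.511
  age 4: 0.66 × 1.1 = 0.726
  age 5: 0.53 × 1.7 = 0.901
  age 6: 0.40 × 3.1 = 1.240
Maximum at age 6 (1.240).

6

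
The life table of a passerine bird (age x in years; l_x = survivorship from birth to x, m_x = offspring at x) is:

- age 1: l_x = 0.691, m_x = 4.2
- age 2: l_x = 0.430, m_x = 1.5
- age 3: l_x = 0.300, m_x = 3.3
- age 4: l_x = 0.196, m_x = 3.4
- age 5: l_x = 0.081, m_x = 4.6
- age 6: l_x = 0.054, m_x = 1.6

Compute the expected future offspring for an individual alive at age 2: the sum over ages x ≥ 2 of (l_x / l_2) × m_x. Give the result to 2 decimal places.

l_2 = 0.430. Conditional survival from age 2 to x is l_x / l_2.
  x=2: (0.430/0.430) × 1.5 = 1.5000
  x=3: (0.300/0.430) × 3.3 = 2.3023
  x=4: (0.196/0.430) × 3.4 = 1.5498
  x=5: (0.081/0.430) × 4.6 = 0.8665
  x=6: (0.054/0.430) × 1.6 = 0.2009
Sum = 1.5000 + 2.3023 + 1.5498 + 0.8665 + 0.2009 = 6.4195

6.42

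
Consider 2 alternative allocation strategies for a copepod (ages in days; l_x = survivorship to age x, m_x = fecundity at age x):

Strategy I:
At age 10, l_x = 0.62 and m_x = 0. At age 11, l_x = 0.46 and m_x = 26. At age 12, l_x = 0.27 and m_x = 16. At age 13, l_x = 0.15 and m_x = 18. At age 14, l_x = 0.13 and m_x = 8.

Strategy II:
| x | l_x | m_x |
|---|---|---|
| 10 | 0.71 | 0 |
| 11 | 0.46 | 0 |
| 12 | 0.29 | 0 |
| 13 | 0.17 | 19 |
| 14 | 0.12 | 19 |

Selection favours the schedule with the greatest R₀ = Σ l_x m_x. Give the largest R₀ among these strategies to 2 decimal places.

Strategy I: R₀ = 0.62×0 + 0.46×26 + 0.27×16 + 0.15×18 + 0.13×8 = 20.0200
Strategy II: R₀ = 0.71×0 + 0.46×0 + 0.29×0 + 0.17×19 + 0.12×19 = 5.5100
Highest R₀: strategy I with 20.0200.

20.02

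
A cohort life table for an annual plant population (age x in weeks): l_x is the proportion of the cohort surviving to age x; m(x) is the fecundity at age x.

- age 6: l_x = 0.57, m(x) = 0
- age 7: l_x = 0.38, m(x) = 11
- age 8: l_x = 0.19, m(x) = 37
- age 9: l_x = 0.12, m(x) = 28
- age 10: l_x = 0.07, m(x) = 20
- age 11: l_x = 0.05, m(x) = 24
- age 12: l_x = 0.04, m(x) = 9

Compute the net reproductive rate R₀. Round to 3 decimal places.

17.530

R₀ = Σ l_x m(x):
  age 6: 0.57 × 0 = 0.0000
  age 7: 0.38 × 11 = 4.1800
  age 8: 0.19 × 37 = 7.0300
  age 9: 0.12 × 28 = 3.3600
  age 10: 0.07 × 20 = 1.4000
  age 11: 0.05 × 24 = 1.2000
  age 12: 0.04 × 9 = 0.3600
R₀ = 0.0000 + 4.1800 + 7.0300 + 3.3600 + 1.4000 + 1.2000 + 0.3600 = 17.5300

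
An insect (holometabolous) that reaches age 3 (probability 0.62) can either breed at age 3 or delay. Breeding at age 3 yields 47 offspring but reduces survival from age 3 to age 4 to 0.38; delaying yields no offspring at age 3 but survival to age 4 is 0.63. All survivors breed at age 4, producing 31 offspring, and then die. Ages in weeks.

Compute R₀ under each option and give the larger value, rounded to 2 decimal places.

breed at age 3: R₀ = 0.62 × (47 + 0.38 × 31) = 0.62 × 58.7800 = 36.4436
delay to age 4: R₀ = 0.62 × (0.63 × 31) = 0.62 × 19.5300 = 12.1086
Higher: breed at age 3 (36.4436).

36.44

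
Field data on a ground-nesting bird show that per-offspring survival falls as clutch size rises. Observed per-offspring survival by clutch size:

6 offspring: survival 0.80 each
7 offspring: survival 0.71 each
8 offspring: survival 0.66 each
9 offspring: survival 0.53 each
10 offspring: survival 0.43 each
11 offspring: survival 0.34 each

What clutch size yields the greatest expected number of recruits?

Expected recruits = c × s(c):
  c=6: 6 × 0.80 = 4.800
  c=7: 7 × 0.71 = 4.970
  c=8: 8 × 0.66 = 5.280
  c=9: 9 × 0.53 = 4.770
  c=10: 10 × 0.43 = 4.300
  c=11: 11 × 0.34 = 3.740
Maximum at c = 8 (5.280 recruits).

8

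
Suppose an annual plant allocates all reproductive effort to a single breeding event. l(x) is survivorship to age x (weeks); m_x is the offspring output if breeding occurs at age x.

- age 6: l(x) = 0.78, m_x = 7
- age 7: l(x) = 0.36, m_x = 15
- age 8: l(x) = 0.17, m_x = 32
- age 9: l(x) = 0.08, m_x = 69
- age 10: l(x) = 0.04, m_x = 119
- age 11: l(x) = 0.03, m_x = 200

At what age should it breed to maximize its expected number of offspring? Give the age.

11

Expected offspring if breeding at age x = l(x) × m_x:
  age 6: 0.78 × 7 = 5.460
  age 7: 0.36 × 15 = 5.400
  age 8: 0.17 × 32 = 5.440
  age 9: 0.08 × 69 = 5.520
  age 10: 0.04 × 119 = 4.760
  age 11: 0.03 × 200 = 6.000
Maximum at age 11 (6.000).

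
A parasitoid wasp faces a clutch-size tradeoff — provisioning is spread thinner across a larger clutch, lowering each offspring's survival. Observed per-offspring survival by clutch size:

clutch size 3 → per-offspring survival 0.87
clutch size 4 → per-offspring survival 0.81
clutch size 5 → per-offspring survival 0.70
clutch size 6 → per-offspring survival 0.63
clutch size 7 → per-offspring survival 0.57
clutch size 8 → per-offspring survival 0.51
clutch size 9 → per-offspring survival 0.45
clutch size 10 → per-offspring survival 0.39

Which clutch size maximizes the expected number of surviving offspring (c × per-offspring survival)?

Expected surviving offspring = c × s(c):
  c=3: 3 × 0.87 = 2.610
  c=4: 4 × 0.81 = 3.240
  c=5: 5 × 0.70 = 3.500
  c=6: 6 × 0.63 = 3.780
  c=7: 7 × 0.57 = 3.990
  c=8: 8 × 0.51 = 4.080
  c=9: 9 × 0.45 = 4.050
  c=10: 10 × 0.39 = 3.900
Maximum at c = 8 (4.080 surviving offspring).

8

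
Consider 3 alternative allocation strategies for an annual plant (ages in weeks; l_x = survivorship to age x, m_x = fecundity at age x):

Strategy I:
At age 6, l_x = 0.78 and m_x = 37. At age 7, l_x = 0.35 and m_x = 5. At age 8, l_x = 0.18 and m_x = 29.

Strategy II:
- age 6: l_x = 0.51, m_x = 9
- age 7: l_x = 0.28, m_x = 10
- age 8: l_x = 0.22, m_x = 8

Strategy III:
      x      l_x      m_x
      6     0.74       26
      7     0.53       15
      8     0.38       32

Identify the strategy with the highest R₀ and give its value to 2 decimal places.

39.35

Strategy I: R₀ = 0.78×37 + 0.35×5 + 0.18×29 = 35.8300
Strategy II: R₀ = 0.51×9 + 0.28×10 + 0.22×8 = 9.1500
Strategy III: R₀ = 0.74×26 + 0.53×15 + 0.38×32 = 39.3500
Highest R₀: strategy III with 39.3500.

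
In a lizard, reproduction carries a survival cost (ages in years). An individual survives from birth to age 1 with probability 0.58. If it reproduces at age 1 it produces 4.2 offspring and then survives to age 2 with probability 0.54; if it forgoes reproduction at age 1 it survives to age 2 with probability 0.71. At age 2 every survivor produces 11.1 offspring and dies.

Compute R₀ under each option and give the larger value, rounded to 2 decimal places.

5.91

breed at age 1: R₀ = 0.58 × (4.2 + 0.54 × 11.1) = 0.58 × 10.1940 = 5.9125
delay to age 2: R₀ = 0.58 × (0.71 × 11.1) = 0.58 × 7.8810 = 4.5710
Higher: breed at age 1 (5.9125).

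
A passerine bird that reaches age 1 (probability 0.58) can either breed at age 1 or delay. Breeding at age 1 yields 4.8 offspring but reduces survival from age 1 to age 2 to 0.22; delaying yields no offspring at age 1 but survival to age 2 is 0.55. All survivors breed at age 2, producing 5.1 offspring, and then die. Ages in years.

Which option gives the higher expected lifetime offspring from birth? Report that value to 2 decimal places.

3.43

breed at age 1: R₀ = 0.58 × (4.8 + 0.22 × 5.1) = 0.58 × 5.9220 = 3.4348
delay to age 2: R₀ = 0.58 × (0.55 × 5.1) = 0.58 × 2.8050 = 1.6269
Higher: breed at age 1 (3.4348).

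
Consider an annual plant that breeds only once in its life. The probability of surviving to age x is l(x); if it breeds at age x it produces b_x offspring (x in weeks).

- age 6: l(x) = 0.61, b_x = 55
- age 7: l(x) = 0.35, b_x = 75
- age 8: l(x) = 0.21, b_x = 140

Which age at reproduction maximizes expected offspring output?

6

Expected offspring if breeding at age x = l(x) × b_x:
  age 6: 0.61 × 55 = 33.550
  age 7: 0.35 × 75 = 26.250
  age 8: 0.21 × 140 = 29.400
Maximum at age 6 (33.550).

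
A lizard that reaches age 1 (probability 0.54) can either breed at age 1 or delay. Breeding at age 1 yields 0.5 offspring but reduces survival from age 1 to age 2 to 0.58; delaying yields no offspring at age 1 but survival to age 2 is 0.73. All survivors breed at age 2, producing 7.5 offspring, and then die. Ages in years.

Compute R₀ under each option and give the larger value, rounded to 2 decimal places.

breed at age 1: R₀ = 0.54 × (0.5 + 0.58 × 7.5) = 0.54 × 4.8500 = 2.6190
delay to age 2: R₀ = 0.54 × (0.73 × 7.5) = 0.54 × 5.4750 = 2.9565
Higher: delay to age 2 (2.9565).

2.96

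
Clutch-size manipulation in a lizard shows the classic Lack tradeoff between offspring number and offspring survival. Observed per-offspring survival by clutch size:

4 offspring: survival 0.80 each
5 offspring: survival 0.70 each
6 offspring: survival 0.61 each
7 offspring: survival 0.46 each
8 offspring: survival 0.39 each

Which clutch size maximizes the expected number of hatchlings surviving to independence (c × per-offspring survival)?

6

Expected hatchlings surviving to independence = c × s(c):
  c=4: 4 × 0.80 = 3.200
  c=5: 5 × 0.70 = 3.500
  c=6: 6 × 0.61 = 3.660
  c=7: 7 × 0.46 = 3.220
  c=8: 8 × 0.39 = 3.120
Maximum at c = 6 (3.660 hatchlings surviving to independence).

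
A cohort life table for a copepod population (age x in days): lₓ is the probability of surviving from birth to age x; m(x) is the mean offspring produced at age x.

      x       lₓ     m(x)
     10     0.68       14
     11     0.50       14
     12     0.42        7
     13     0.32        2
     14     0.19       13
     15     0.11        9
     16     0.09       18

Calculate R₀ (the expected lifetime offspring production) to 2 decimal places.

25.18

R₀ = Σ lₓ m(x):
  age 10: 0.68 × 14 = 9.5200
  age 11: 0.50 × 14 = 7.0000
  age 12: 0.42 × 7 = 2.9400
  age 13: 0.32 × 2 = 0.6400
  age 14: 0.19 × 13 = 2.4700
  age 15: 0.11 × 9 = 0.9900
  age 16: 0.09 × 18 = 1.6200
R₀ = 9.5200 + 7.0000 + 2.9400 + 0.6400 + 2.4700 + 0.9900 + 1.6200 = 25.1800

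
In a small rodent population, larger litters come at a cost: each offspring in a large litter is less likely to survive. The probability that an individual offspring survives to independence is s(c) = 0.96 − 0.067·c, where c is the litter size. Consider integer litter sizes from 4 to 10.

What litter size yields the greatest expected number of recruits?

7

Expected recruits = c × s(c):
  c=4: 4 × 0.692 = 2.768
  c=5: 5 × 0.625 = 3.125
  c=6: 6 × 0.558 = 3.348
  c=7: 7 × 0.491 = 3.437
  c=8: 8 × 0.424 = 3.392
  c=9: 9 × 0.357 = 3.213
  c=10: 10 × 0.290 = 2.900
Maximum at c = 7 (3.437 recruits).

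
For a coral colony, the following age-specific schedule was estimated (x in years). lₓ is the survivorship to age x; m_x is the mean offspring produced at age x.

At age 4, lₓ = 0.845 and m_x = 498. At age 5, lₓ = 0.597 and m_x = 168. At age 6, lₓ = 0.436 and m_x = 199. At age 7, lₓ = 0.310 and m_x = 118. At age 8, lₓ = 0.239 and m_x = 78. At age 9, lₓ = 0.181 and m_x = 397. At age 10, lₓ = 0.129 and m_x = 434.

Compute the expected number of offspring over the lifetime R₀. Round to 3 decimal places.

790.935

R₀ = Σ lₓ m_x:
  age 4: 0.845 × 498 = 420.8100
  age 5: 0.597 × 168 = 100.2960
  age 6: 0.436 × 199 = 86.7640
  age 7: 0.310 × 118 = 36.5800
  age 8: 0.239 × 78 = 18.6420
  age 9: 0.181 × 397 = 71.8570
  age 10: 0.129 × 434 = 55.9860
R₀ = 420.8100 + 100.2960 + 86.7640 + 36.5800 + 18.6420 + 71.8570 + 55.9860 = 790.9350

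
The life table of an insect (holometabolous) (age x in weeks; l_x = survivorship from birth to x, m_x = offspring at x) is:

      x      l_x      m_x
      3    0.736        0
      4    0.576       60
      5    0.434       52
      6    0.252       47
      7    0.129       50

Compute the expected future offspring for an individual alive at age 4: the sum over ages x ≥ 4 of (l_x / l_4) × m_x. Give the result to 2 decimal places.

l_4 = 0.576. Conditional survival from age 4 to x is l_x / l_4.
  x=4: (0.576/0.576) × 60 = 60.0000
  x=5: (0.434/0.576) × 52 = 39.1806
  x=6: (0.252/0.576) × 47 = 20.5625
  x=7: (0.129/0.576) × 50 = 11.1979
Sum = 60.0000 + 39.1806 + 20.5625 + 11.1979 = 130.9410

130.94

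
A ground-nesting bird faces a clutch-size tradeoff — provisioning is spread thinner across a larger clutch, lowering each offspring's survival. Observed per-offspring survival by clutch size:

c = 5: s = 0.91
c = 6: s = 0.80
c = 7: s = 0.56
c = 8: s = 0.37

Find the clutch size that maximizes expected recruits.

6

Expected recruits = c × s(c):
  c=5: 5 × 0.91 = 4.550
  c=6: 6 × 0.80 = 4.800
  c=7: 7 × 0.56 = 3.920
  c=8: 8 × 0.37 = 2.960
Maximum at c = 6 (4.800 recruits).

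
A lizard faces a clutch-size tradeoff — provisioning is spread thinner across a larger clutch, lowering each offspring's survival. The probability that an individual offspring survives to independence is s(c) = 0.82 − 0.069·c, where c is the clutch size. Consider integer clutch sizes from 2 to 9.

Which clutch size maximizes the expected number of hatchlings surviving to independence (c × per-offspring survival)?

6

Expected hatchlings surviving to independence = c × s(c):
  c=2: 2 × 0.682 = 1.364
  c=3: 3 × 0.613 = 1.839
  c=4: 4 × 0.544 = 2.176
  c=5: 5 × 0.475 = 2.375
  c=6: 6 × 0.406 = 2.436
  c=7: 7 × 0.337 = 2.359
  c=8: 8 × 0.268 = 2.144
  c=9: 9 × 0.199 = 1.791
Maximum at c = 6 (2.436 hatchlings surviving to independence).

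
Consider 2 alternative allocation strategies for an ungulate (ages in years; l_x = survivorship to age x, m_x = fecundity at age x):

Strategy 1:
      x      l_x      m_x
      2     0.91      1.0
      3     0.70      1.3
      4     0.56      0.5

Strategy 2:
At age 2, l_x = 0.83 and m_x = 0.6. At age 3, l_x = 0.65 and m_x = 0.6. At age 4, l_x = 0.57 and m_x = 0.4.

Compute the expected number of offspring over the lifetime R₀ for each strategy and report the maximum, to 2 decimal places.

2.10

Strategy 1: R₀ = 0.91×1.0 + 0.70×1.3 + 0.56×0.5 = 2.1000
Strategy 2: R₀ = 0.83×0.6 + 0.65×0.6 + 0.57×0.4 = 1.1160
Highest R₀: strategy 1 with 2.1000.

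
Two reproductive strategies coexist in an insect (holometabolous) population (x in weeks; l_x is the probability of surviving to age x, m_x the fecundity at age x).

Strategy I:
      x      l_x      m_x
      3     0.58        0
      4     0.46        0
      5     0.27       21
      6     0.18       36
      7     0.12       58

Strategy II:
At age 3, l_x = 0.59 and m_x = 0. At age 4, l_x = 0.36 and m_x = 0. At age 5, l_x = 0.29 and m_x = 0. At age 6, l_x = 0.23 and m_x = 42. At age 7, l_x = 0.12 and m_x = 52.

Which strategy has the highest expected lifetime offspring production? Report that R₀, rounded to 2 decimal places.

Strategy I: R₀ = 0.58×0 + 0.46×0 + 0.27×21 + 0.18×36 + 0.12×58 = 19.1100
Strategy II: R₀ = 0.59×0 + 0.36×0 + 0.29×0 + 0.23×42 + 0.12×52 = 15.9000
Highest R₀: strategy I with 19.1100.

19.11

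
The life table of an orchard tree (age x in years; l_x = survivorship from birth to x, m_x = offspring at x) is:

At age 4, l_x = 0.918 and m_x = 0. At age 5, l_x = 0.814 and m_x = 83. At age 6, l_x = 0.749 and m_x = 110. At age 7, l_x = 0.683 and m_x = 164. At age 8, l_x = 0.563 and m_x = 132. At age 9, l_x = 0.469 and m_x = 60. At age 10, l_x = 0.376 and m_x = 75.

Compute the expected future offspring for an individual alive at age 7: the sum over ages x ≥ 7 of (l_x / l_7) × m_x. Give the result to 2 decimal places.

l_7 = 0.683. Conditional survival from age 7 to x is l_x / l_7.
  x=7: (0.683/0.683) × 164 = 164.0000
  x=8: (0.563/0.683) × 132 = 108.8082
  x=9: (0.469/0.683) × 60 = 41.2006
  x=10: (0.376/0.683) × 75 = 41.2884
Sum = 164.0000 + 108.8082 + 41.2006 + 41.2884 = 355.2972

355.30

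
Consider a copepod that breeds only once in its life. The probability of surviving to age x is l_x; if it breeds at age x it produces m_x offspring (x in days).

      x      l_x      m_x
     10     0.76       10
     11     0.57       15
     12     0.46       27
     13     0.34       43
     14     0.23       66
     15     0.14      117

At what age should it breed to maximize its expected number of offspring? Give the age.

Expected offspring if breeding at age x = l_x × m_x:
  age 10: 0.76 × 10 = 7.600
  age 11: 0.57 × 15 = 8.550
  age 12: 0.46 × 27 = 12.420
  age 13: 0.34 × 43 = 14.620
  age 14: 0.23 × 66 = 15.180
  age 15: 0.14 × 117 = 16.380
Maximum at age 15 (16.380).

15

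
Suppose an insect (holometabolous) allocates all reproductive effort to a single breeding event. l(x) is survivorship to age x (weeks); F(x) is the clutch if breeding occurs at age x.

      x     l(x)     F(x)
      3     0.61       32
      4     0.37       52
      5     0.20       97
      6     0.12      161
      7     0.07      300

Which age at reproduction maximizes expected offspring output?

7

Expected offspring if breeding at age x = l(x) × F(x):
  age 3: 0.61 × 32 = 19.520
  age 4: 0.37 × 52 = 19.240
  age 5: 0.20 × 97 = 19.400
  age 6: 0.12 × 161 = 19.320
  age 7: 0.07 × 300 = 21.000
Maximum at age 7 (21.000).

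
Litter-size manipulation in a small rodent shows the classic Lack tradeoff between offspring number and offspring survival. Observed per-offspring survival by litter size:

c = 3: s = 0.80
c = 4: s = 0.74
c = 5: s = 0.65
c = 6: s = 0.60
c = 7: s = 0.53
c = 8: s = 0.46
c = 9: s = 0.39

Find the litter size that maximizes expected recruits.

7

Expected recruits = c × s(c):
  c=3: 3 × 0.80 = 2.400
  c=4: 4 × 0.74 = 2.960
  c=5: 5 × 0.65 = 3.250
  c=6: 6 × 0.60 = 3.600
  c=7: 7 × 0.53 = 3.710
  c=8: 8 × 0.46 = 3.680
  c=9: 9 × 0.39 = 3.510
Maximum at c = 7 (3.710 recruits).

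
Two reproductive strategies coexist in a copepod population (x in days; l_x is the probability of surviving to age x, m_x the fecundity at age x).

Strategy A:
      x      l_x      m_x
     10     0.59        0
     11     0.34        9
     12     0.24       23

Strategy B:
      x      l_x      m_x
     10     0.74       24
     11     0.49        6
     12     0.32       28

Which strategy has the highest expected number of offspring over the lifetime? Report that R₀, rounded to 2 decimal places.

29.66

Strategy A: R₀ = 0.59×0 + 0.34×9 + 0.24×23 = 8.5800
Strategy B: R₀ = 0.74×24 + 0.49×6 + 0.32×28 = 29.6600
Highest R₀: strategy B with 29.6600.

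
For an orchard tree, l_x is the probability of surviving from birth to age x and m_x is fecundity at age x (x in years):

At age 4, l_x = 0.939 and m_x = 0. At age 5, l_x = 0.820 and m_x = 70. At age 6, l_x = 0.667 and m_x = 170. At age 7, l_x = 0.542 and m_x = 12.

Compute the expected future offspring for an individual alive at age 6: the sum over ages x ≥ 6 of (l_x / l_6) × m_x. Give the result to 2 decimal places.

l_6 = 0.667. Conditional survival from age 6 to x is l_x / l_6.
  x=6: (0.667/0.667) × 170 = 170.0000
  x=7: (0.542/0.667) × 12 = 9.7511
Sum = 170.0000 + 9.7511 = 179.7511

179.75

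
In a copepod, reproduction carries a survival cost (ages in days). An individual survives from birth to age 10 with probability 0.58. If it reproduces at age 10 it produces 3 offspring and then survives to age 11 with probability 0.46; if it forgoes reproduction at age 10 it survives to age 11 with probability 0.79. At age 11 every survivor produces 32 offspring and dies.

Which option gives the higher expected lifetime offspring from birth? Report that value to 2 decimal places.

breed at age 10: R₀ = 0.58 × (3 + 0.46 × 32) = 0.58 × 17.7200 = 10.2776
delay to age 11: R₀ = 0.58 × (0.79 × 32) = 0.58 × 25.2800 = 14.6624
Higher: delay to age 11 (14.6624).

14.66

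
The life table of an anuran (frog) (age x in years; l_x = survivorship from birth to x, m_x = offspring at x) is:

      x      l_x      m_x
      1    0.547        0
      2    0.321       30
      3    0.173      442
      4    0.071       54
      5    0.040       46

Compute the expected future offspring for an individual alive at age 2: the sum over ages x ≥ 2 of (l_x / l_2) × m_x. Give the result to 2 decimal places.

285.89

l_2 = 0.321. Conditional survival from age 2 to x is l_x / l_2.
  x=2: (0.321/0.321) × 30 = 30.0000
  x=3: (0.173/0.321) × 442 = 238.2118
  x=4: (0.071/0.321) × 54 = 11.9439
  x=5: (0.040/0.321) × 46 = 5.7321
Sum = 30.0000 + 238.2118 + 11.9439 + 5.7321 = 285.8879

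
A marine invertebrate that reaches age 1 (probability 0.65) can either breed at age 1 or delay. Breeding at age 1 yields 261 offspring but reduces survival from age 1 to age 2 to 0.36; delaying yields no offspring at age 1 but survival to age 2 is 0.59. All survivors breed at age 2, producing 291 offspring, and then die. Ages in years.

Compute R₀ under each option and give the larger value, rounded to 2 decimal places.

237.74

breed at age 1: R₀ = 0.65 × (261 + 0.36 × 291) = 0.65 × 365.7600 = 237.7440
delay to age 2: R₀ = 0.65 × (0.59 × 291) = 0.65 × 171.6900 = 111.5985
Higher: breed at age 1 (237.7440).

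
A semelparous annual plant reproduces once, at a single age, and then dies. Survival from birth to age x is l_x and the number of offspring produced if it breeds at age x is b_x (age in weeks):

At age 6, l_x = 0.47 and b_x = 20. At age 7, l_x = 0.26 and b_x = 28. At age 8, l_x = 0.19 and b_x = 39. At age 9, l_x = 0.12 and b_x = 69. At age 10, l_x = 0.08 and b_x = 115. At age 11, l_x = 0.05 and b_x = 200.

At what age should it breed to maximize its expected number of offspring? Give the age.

11

Expected offspring if breeding at age x = l_x × b_x:
  age 6: 0.47 × 20 = 9.400
  age 7: 0.26 × 28 = 7.280
  age 8: 0.19 × 39 = 7.410
  age 9: 0.12 × 69 = 8.280
  age 10: 0.08 × 115 = 9.200
  age 11: 0.05 × 200 = 10.000
Maximum at age 11 (10.000).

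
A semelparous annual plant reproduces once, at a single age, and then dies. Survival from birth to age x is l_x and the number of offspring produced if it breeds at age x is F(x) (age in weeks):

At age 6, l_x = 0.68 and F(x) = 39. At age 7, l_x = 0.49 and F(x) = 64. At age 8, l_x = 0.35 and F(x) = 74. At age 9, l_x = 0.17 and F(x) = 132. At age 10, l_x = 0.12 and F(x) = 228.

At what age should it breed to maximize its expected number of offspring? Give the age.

7

Expected offspring if breeding at age x = l_x × F(x):
  age 6: 0.68 × 39 = 26.520
  age 7: 0.49 × 64 = 31.360
  age 8: 0.35 × 74 = 25.900
  age 9: 0.17 × 132 = 22.440
  age 10: 0.12 × 228 = 27.360
Maximum at age 7 (31.360).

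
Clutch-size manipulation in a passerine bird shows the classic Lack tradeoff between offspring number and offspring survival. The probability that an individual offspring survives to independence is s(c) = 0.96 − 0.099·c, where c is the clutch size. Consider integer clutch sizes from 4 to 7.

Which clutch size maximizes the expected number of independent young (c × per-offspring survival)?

Expected independent young = c × s(c):
  c=4: 4 × 0.564 = 2.256
  c=5: 5 × 0.465 = 2.325
  c=6: 6 × 0.366 = 2.196
  c=7: 7 × 0.267 = 1.869
Maximum at c = 5 (2.325 independent young).

5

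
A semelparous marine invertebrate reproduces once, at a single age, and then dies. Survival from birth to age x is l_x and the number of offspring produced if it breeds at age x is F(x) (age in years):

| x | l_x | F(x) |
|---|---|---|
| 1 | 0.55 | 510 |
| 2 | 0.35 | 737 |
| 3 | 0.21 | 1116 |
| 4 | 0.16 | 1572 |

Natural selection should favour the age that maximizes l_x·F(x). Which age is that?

1

Expected offspring if breeding at age x = l_x × F(x):
  age 1: 0.55 × 510 = 280.500
  age 2: 0.35 × 737 = 257.950
  age 3: 0.21 × 1116 = 234.360
  age 4: 0.16 × 1572 = 251.520
Maximum at age 1 (280.500).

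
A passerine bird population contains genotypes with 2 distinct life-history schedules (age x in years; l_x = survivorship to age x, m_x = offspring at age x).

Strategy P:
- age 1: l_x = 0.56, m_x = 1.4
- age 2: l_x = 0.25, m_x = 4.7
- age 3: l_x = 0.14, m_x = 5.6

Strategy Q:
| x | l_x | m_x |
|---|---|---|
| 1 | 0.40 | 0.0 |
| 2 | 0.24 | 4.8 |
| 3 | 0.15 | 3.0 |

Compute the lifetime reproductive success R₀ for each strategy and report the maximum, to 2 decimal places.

Strategy P: R₀ = 0.56×1.4 + 0.25×4.7 + 0.14×5.6 = 2.7430
Strategy Q: R₀ = 0.40×0.0 + 0.24×4.8 + 0.15×3.0 = 1.6020
Highest R₀: strategy P with 2.7430.

2.74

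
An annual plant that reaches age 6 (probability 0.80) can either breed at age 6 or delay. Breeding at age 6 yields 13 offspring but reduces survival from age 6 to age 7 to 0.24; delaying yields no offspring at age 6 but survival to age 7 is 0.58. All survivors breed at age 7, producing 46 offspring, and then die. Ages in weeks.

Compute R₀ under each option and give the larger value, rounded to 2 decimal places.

21.34

breed at age 6: R₀ = 0.80 × (13 + 0.24 × 46) = 0.80 × 24.0400 = 19.2320
delay to age 7: R₀ = 0.80 × (0.58 × 46) = 0.80 × 26.6800 = 21.3440
Higher: delay to age 7 (21.3440).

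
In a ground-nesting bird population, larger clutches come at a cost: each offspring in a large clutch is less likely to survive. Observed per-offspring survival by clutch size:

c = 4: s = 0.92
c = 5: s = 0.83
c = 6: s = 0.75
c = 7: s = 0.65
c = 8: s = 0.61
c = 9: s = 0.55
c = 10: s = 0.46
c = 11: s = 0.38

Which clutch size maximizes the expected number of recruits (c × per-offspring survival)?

9

Expected recruits = c × s(c):
  c=4: 4 × 0.92 = 3.680
  c=5: 5 × 0.83 = 4.150
  c=6: 6 × 0.75 = 4.500
  c=7: 7 × 0.65 = 4.550
  c=8: 8 × 0.61 = 4.880
  c=9: 9 × 0.55 = 4.950
  c=10: 10 × 0.46 = 4.600
  c=11: 11 × 0.38 = 4.180
Maximum at c = 9 (4.950 recruits).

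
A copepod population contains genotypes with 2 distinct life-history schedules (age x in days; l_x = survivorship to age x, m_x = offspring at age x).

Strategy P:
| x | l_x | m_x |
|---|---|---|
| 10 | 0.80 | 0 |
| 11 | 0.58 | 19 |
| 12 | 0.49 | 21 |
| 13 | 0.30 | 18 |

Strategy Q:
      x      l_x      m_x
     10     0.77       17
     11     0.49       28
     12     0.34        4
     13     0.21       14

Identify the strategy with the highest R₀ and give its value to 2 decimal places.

31.11

Strategy P: R₀ = 0.80×0 + 0.58×19 + 0.49×21 + 0.30×18 = 26.7100
Strategy Q: R₀ = 0.77×17 + 0.49×28 + 0.34×4 + 0.21×14 = 31.1100
Highest R₀: strategy Q with 31.1100.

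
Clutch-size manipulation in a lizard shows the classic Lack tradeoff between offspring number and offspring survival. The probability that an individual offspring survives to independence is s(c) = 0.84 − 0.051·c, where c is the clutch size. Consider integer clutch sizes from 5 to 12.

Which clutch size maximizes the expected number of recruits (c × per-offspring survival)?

Expected recruits = c × s(c):
  c=5: 5 × 0.585 = 2.925
  c=6: 6 × 0.534 = 3.204
  c=7: 7 × 0.483 = 3.381
  c=8: 8 × 0.432 = 3.456
  c=9: 9 × 0.381 = 3.429
  c=10: 10 × 0.330 = 3.300
  c=11: 11 × 0.279 = 3.069
  c=12: 12 × 0.228 = 2.736
Maximum at c = 8 (3.456 recruits).

8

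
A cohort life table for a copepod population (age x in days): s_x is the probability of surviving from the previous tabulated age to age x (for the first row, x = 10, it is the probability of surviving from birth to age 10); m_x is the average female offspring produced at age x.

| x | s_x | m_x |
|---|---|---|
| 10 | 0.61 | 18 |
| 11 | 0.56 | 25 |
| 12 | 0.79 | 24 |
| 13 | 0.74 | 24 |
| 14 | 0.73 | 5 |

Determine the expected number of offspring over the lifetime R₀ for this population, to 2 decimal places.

Survivorship from birth: l_x = s_10·s_11·…·s_x.
  l_10 = 0.61000
  l_11 = 0.34160
  l_12 = 0.26986
  l_13 = 0.19970
  l_14 = 0.14578
R₀ = Σ l_x m_x:
  age 10: 0.61000 × 18 = 10.9800
  age 11: 0.34160 × 25 = 8.5400
  age 12: 0.26986 × 24 = 6.4766
  age 13: 0.19970 × 24 = 4.7928
  age 14: 0.14578 × 5 = 0.7289
R₀ = 10.9800 + 8.5400 + 6.4766 + 4.7928 + 0.7289 = 31.5183

31.52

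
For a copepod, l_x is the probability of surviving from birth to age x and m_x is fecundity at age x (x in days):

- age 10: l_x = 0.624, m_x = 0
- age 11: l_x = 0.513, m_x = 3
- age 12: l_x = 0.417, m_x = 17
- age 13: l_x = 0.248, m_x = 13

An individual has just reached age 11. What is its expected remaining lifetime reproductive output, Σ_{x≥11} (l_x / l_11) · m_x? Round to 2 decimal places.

23.10

l_11 = 0.513. Conditional survival from age 11 to x is l_x / l_11.
  x=11: (0.513/0.513) × 3 = 3.0000
  x=12: (0.417/0.513) × 17 = 13.8187
  x=13: (0.248/0.513) × 13 = 6.2846
Sum = 3.0000 + 13.8187 + 6.2846 = 23.1033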